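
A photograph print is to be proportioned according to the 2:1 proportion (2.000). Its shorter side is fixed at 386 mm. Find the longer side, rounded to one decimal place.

2:1 = 2.00000.
Longer side = 386 × 2.00000 ≈ 772.000 → 772.0 mm.

772.0 mm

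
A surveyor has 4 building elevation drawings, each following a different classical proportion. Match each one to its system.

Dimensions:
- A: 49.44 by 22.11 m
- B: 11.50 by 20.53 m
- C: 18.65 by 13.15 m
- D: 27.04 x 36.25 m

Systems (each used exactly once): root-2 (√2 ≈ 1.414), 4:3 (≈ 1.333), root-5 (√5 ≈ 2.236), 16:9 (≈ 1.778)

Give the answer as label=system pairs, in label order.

A=root-5, B=16:9, C=root-2, D=4:3

Ratios: A ≈ 2.236; B ≈ 1.785; C ≈ 1.418; D ≈ 1.341.
Targets: root-2 ≈ 1.414; 4:3 ≈ 1.333; root-5 ≈ 2.236; 16:9 ≈ 1.778.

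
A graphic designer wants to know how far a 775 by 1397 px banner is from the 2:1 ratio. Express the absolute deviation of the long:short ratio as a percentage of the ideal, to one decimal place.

9.9%

Ratio = 1397 / 775 ≈ 1.8026.
Ideal 2:1 = 2.0000. |1.8026 − 2.0000| / 2.0000 ≈ 9.87% → 9.9%.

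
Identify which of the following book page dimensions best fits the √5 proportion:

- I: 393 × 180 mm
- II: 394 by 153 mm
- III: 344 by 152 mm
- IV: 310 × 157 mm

Target root-5 ≈ 2.236.
I: 2.183 (Δ0.053)  II: 2.575 (Δ0.339)  III: 2.263 (Δ0.027)  IV: 1.975 (Δ0.261)

III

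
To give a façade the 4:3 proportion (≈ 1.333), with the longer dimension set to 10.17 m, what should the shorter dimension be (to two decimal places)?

4:3 ≈ 1.33333.
Shorter side = 10.17 ÷ 1.33333 ≈ 7.6275 → 7.63 m.

7.63 m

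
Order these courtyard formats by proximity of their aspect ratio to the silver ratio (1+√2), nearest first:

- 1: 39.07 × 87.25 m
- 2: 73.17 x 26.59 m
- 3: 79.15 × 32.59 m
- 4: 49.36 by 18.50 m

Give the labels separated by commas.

3, 1, 4, 2

Ratios: 1 = 87.25 / 39.07 ≈ 2.233; 2 = 73.17 / 26.59 ≈ 2.752; 3 = 79.15 / 32.59 ≈ 2.429; 4 = 49.36 / 18.50 ≈ 2.668.
|Δ from 2.414|: 1 0.181; 2 0.338; 3 0.015; 4 0.254.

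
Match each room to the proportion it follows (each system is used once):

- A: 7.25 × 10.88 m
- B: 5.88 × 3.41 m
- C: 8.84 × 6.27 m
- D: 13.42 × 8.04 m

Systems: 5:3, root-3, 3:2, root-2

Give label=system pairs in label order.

A=3:2, B=root-3, C=root-2, D=5:3

A = 10.88/7.25 ≈ 1.501 → 3:2 (1.500)
B = 5.88/3.41 ≈ 1.724 → root-3 (1.732)
C = 8.84/6.27 ≈ 1.410 → root-2 (1.414)
D = 13.42/8.04 ≈ 1.669 → 5:3 (1.667)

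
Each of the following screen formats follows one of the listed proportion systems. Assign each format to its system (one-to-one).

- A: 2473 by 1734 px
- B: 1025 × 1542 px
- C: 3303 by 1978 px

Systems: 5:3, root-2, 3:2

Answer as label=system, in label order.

A=root-2, B=3:2, C=5:3

A = 2473/1734 ≈ 1.426 → root-2 (1.414)
B = 1542/1025 ≈ 1.504 → 3:2 (1.500)
C = 3303/1978 ≈ 1.670 → 5:3 (1.667)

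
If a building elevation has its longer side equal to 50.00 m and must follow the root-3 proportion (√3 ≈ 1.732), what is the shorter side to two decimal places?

root-3 ≈ 1.73205.
Shorter side = 50.00 ÷ 1.73205 ≈ 28.8675 → 28.87 m.

28.87 m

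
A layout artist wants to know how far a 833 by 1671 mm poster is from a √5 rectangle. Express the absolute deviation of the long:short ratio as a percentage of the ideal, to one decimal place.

Ratio = 1671 / 833 ≈ 2.0060.
Ideal root-5 ≈ 2.2361. |2.0060 − 2.2361| / 2.2361 ≈ 10.29% → 10.3%.

10.3%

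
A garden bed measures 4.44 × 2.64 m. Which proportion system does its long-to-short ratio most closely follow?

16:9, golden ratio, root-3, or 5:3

Ratio = 4.44 / 2.64 ≈ 1.682.
Distances: 16:9 1.778 (Δ 0.096); golden ratio 1.618 (Δ 0.064); root-3 1.732 (Δ 0.050); 5:3 1.667 (Δ 0.015).

5:3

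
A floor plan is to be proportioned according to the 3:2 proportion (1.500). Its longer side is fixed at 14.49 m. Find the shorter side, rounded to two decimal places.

3:2 = 1.50000.
Shorter side = 14.49 ÷ 1.50000 ≈ 9.6600 → 9.66 m.

9.66 m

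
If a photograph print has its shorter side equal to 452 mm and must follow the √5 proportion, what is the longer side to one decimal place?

root-5 ≈ 2.23607.
Longer side = 452 × 2.23607 ≈ 1010.704 → 1010.7 mm.

1010.7 mm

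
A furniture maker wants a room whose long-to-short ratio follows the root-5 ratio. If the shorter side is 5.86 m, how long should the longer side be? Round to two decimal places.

root-5 ≈ 2.23607.
Longer side = 5.86 × 2.23607 ≈ 13.1034 → 13.10 m.

13.10 m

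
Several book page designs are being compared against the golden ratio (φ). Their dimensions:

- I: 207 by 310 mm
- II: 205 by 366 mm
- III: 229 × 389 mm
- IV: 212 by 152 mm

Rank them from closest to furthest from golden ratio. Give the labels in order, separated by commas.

Ratios: I = 310 / 207 ≈ 1.498; II = 366 / 205 ≈ 1.785; III = 389 / 229 ≈ 1.699; IV = 212 / 152 ≈ 1.395.
|Δ from 1.618|: I 0.120; II 0.167; III 0.081; IV 0.223.

III, I, II, IV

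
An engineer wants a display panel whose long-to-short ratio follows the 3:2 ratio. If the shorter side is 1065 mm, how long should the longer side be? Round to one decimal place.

3:2 = 1.50000.
Longer side = 1065 × 1.50000 ≈ 1597.500 → 1597.5 mm.

1597.5 mm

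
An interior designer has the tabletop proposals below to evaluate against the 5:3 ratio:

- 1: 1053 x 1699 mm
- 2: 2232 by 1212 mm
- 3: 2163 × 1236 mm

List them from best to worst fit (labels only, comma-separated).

1, 3, 2

1: 1699/1053 ≈ 1.613 → |1.613 − 1.667| = 0.054
2: 2232/1212 ≈ 1.842 → |1.842 − 1.667| = 0.175
3: 2163/1236 ≈ 1.750 → |1.750 − 1.667| = 0.083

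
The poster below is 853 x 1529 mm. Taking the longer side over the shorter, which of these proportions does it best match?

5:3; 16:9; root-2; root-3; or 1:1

16:9

Ratio = 1529 / 853 ≈ 1.792.
Distances: 5:3 1.667 (Δ 0.125); 16:9 1.778 (Δ 0.014); root-2 1.414 (Δ 0.378); root-3 1.732 (Δ 0.060); 1:1 1.000 (Δ 0.792).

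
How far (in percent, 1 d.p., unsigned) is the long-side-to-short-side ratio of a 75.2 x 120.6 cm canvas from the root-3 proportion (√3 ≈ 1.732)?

Ratio = 120.6 / 75.2 ≈ 1.6037.
Ideal root-3 ≈ 1.7321. |1.6037 − 1.7321| / 1.7321 ≈ 7.41% → 7.4%.

7.4%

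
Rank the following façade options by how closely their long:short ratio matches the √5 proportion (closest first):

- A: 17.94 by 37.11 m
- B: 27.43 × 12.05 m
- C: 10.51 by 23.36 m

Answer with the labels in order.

C, B, A

A: 37.11/17.94 ≈ 2.069 → |2.069 − 2.236| = 0.167
B: 27.43/12.05 ≈ 2.276 → |2.276 − 2.236| = 0.040
C: 23.36/10.51 ≈ 2.223 → |2.223 − 2.236| = 0.013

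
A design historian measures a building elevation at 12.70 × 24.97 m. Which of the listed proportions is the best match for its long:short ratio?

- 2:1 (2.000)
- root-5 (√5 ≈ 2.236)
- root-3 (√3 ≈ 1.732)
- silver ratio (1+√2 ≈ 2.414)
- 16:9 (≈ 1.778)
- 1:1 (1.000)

2:1

Ratio = 24.97 / 12.70 ≈ 1.966.
Distances: 2:1 2.000 (Δ 0.034); root-5 2.236 (Δ 0.270); root-3 1.732 (Δ 0.234); silver ratio 2.414 (Δ 0.448); 16:9 1.778 (Δ 0.188); 1:1 1.000 (Δ 0.966).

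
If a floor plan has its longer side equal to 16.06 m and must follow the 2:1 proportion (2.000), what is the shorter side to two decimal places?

8.03 m

2:1 = 2.00000.
Shorter side = 16.06 ÷ 2.00000 ≈ 8.0300 → 8.03 m.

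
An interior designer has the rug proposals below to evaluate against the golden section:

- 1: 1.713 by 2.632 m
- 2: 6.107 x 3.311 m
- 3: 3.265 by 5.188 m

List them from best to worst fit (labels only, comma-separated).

1: 2.632/1.713 ≈ 1.536 → |1.536 − 1.618| = 0.082
2: 6.107/3.311 ≈ 1.844 → |1.844 − 1.618| = 0.226
3: 5.188/3.265 ≈ 1.589 → |1.589 − 1.618| = 0.029

3, 1, 2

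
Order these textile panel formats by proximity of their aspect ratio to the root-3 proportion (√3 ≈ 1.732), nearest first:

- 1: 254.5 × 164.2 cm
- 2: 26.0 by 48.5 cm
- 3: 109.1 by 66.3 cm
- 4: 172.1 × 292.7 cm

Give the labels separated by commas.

Ratios: 1 = 254.5 / 164.2 ≈ 1.550; 2 = 48.5 / 26.0 ≈ 1.865; 3 = 109.1 / 66.3 ≈ 1.646; 4 = 292.7 / 172.1 ≈ 1.701.
|Δ from 1.732|: 1 0.182; 2 0.133; 3 0.086; 4 0.031.

4, 3, 2, 1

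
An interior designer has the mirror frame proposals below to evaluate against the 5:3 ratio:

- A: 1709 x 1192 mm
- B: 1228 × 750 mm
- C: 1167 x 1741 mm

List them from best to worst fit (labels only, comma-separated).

Ratios: A = 1709 / 1192 ≈ 1.434; B = 1228 / 750 ≈ 1.637; C = 1741 / 1167 ≈ 1.492.
|Δ from 1.667|: A 0.233; B 0.030; C 0.175.

B, C, A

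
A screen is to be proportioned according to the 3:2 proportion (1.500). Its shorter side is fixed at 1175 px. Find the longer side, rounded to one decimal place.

1762.5 px

3:2 = 1.50000.
Longer side = 1175 × 1.50000 ≈ 1762.500 → 1762.5 px.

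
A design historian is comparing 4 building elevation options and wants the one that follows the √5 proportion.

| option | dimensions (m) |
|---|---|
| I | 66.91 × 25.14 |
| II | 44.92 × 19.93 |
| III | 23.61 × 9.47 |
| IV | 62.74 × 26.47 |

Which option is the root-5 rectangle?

Ratios (long/short): I ≈ 2.661; II ≈ 2.254; III ≈ 2.493; IV ≈ 2.370.
root-5 ≈ 2.236; option II is nearest (Δ 0.018).

II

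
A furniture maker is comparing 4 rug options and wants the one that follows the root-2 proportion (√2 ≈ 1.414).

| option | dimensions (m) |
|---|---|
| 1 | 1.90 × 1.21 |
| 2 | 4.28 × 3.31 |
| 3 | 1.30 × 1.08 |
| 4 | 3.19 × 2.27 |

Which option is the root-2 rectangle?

Target root-2 ≈ 1.414.
1: 1.570 (Δ0.156)  2: 1.293 (Δ0.121)  3: 1.204 (Δ0.210)  4: 1.405 (Δ0.009)

4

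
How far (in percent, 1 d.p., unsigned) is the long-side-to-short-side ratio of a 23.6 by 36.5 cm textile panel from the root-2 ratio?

9.4%

Ratio = 36.5 / 23.6 ≈ 1.5466.
Ideal root-2 ≈ 1.4142. |1.5466 − 1.4142| / 1.4142 ≈ 9.36% → 9.4%.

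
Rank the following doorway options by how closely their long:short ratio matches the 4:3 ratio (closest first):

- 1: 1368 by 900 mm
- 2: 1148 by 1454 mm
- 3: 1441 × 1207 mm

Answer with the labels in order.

Ratios: 1 = 1368 / 900 ≈ 1.520; 2 = 1454 / 1148 ≈ 1.267; 3 = 1441 / 1207 ≈ 1.194.
|Δ from 1.333|: 1 0.187; 2 0.066; 3 0.139.

2, 3, 1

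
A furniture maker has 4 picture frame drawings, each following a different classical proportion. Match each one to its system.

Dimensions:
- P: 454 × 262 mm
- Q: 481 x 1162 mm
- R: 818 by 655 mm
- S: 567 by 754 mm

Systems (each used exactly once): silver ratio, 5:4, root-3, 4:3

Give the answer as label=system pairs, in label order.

P=root-3, Q=silver ratio, R=5:4, S=4:3

P = 454/262 ≈ 1.733 → root-3 (1.732)
Q = 1162/481 ≈ 2.416 → silver ratio (2.414)
R = 818/655 ≈ 1.249 → 5:4 (1.250)
S = 754/567 ≈ 1.330 → 4:3 (1.333)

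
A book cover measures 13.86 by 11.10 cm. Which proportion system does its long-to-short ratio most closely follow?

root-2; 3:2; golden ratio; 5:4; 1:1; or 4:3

5:4

13.86/11.10 ≈ 1.249. Nearest candidates are 5:4 (1.250, off by 0.001) and 4:3 (1.333, off by 0.084).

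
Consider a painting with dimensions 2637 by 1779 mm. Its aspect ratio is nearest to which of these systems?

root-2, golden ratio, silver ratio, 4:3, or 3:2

3:2

2637/1779 ≈ 1.482. Nearest candidates are 3:2 (1.500, off by 0.018) and root-2 (1.414, off by 0.068).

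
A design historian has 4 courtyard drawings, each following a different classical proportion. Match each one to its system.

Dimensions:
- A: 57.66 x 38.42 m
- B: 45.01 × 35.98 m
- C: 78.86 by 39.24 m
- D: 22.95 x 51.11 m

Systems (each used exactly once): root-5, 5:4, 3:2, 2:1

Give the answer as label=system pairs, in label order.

A=3:2, B=5:4, C=2:1, D=root-5

A = 57.66/38.42 ≈ 1.501 → 3:2 (1.500)
B = 45.01/35.98 ≈ 1.251 → 5:4 (1.250)
C = 78.86/39.24 ≈ 2.010 → 2:1 (2.000)
D = 51.11/22.95 ≈ 2.227 → root-5 (2.236)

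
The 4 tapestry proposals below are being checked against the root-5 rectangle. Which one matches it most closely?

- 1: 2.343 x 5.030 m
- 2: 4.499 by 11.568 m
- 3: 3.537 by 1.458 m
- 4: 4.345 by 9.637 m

Ratios (long/short): 1 ≈ 2.147; 2 ≈ 2.571; 3 ≈ 2.426; 4 ≈ 2.218.
root-5 ≈ 2.236; option 4 is nearest (Δ 0.018).

4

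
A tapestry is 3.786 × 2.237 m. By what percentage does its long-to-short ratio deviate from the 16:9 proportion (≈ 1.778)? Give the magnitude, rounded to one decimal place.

4.8%

Ratio = 3.786 / 2.237 ≈ 1.6924.
Ideal 16:9 ≈ 1.7778. |1.6924 − 1.7778| / 1.7778 ≈ 4.80% → 4.8%.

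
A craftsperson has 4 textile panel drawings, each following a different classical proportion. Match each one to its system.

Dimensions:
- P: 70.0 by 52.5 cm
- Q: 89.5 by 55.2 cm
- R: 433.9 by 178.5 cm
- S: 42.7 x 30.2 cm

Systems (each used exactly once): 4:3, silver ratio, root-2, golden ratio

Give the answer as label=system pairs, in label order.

Ratios: P ≈ 1.333; Q ≈ 1.621; R ≈ 2.431; S ≈ 1.414.
Targets: 4:3 ≈ 1.333; silver ratio ≈ 2.414; root-2 ≈ 1.414; golden ratio ≈ 1.618.

P=4:3, Q=golden ratio, R=silver ratio, S=root-2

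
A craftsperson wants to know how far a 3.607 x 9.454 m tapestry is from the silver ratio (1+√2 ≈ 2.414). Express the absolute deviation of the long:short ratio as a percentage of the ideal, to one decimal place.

Ratio = 9.454 / 3.607 ≈ 2.6210.
Ideal silver ratio ≈ 2.4142. |2.6210 − 2.4142| / 2.4142 ≈ 8.57% → 8.6%.

8.6%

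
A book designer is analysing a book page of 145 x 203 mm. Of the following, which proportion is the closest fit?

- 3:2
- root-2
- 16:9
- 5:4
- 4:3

Ratio = 203 / 145 ≈ 1.400.
Distances: 3:2 1.500 (Δ 0.100); root-2 1.414 (Δ 0.014); 16:9 1.778 (Δ 0.378); 5:4 1.250 (Δ 0.150); 4:3 1.333 (Δ 0.067).

root-2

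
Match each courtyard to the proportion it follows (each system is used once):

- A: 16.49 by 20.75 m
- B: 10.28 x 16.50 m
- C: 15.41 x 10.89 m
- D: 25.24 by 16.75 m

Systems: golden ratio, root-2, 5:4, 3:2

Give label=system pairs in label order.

A=5:4, B=golden ratio, C=root-2, D=3:2

Ratios: A ≈ 1.258; B ≈ 1.605; C ≈ 1.415; D ≈ 1.507.
Targets: golden ratio ≈ 1.618; root-2 ≈ 1.414; 5:4 ≈ 1.250; 3:2 ≈ 1.500.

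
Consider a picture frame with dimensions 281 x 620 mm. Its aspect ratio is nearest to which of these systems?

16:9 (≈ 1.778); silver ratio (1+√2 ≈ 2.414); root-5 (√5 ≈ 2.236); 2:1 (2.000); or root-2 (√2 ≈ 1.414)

root-5

Ratio = 620 / 281 ≈ 2.206.
Distances: 16:9 1.778 (Δ 0.428); silver ratio 2.414 (Δ 0.208); root-5 2.236 (Δ 0.030); 2:1 2.000 (Δ 0.206); root-2 1.414 (Δ 0.792).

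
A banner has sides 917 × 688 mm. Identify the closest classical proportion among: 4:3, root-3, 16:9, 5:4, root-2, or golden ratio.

4:3

917/688 ≈ 1.333. Nearest candidates are 4:3 (1.333, off by 0.000) and root-2 (1.414, off by 0.081).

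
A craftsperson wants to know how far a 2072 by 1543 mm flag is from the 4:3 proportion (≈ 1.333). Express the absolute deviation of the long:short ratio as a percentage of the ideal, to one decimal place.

Ratio = 2072 / 1543 ≈ 1.3428.
Ideal 4:3 ≈ 1.3333. |1.3428 − 1.3333| / 1.3333 ≈ 0.71% → 0.7%.

0.7%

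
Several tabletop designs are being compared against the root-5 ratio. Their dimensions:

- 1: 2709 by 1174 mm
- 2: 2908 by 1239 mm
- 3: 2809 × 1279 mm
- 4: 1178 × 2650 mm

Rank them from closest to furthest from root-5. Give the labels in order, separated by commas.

Ratios: 1 = 2709 / 1174 ≈ 2.307; 2 = 2908 / 1239 ≈ 2.347; 3 = 2809 / 1279 ≈ 2.196; 4 = 2650 / 1178 ≈ 2.250.
|Δ from 2.236|: 1 0.071; 2 0.111; 3 0.040; 4 0.014.

4, 3, 1, 2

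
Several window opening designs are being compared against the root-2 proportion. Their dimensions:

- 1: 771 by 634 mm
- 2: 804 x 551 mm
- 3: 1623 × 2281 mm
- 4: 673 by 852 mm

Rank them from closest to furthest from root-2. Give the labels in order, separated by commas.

3, 2, 4, 1

Ratios: 1 = 771 / 634 ≈ 1.216; 2 = 804 / 551 ≈ 1.459; 3 = 2281 / 1623 ≈ 1.405; 4 = 852 / 673 ≈ 1.266.
|Δ from 1.414|: 1 0.198; 2 0.045; 3 0.009; 4 0.148.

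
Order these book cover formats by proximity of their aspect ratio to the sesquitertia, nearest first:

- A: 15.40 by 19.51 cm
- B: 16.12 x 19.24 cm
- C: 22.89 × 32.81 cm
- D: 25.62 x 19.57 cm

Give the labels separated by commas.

A: 19.51/15.40 ≈ 1.267 → |1.267 − 1.333| = 0.066
B: 19.24/16.12 ≈ 1.194 → |1.194 − 1.333| = 0.139
C: 32.81/22.89 ≈ 1.433 → |1.433 − 1.333| = 0.100
D: 25.62/19.57 ≈ 1.309 → |1.309 − 1.333| = 0.024

D, A, C, B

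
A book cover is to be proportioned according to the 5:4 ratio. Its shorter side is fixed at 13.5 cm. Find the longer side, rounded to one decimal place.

16.9 cm

5:4 = 1.25000.
Longer side = 13.5 × 1.25000 ≈ 16.875 → 16.9 cm.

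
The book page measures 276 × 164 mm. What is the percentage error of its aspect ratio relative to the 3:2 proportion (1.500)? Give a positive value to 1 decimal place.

12.2%

Ratio = 276 / 164 ≈ 1.6829.
Ideal 3:2 = 1.5000. |1.6829 − 1.5000| / 1.5000 ≈ 12.19% → 12.2%.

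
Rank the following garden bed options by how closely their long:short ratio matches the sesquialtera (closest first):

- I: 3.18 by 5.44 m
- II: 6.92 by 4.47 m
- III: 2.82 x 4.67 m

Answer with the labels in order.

I: 5.44/3.18 ≈ 1.711 → |1.711 − 1.500| = 0.211
II: 6.92/4.47 ≈ 1.548 → |1.548 − 1.500| = 0.048
III: 4.67/2.82 ≈ 1.656 → |1.656 − 1.500| = 0.156

II, III, I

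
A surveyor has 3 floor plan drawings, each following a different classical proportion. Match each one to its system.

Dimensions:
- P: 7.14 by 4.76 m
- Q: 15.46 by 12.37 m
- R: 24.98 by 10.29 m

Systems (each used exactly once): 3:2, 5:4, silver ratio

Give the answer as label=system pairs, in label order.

P=3:2, Q=5:4, R=silver ratio

Ratios: P ≈ 1.500; Q ≈ 1.250; R ≈ 2.428.
Targets: 3:2 ≈ 1.500; 5:4 ≈ 1.250; silver ratio ≈ 2.414.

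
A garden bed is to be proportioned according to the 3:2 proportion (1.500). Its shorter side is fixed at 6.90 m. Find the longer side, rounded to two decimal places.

10.35 m

3:2 = 1.50000.
Longer side = 6.90 × 1.50000 ≈ 10.3500 → 10.35 m.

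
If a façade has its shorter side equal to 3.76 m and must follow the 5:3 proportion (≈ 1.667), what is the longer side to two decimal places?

5:3 ≈ 1.66667.
Longer side = 3.76 × 1.66667 ≈ 6.2667 → 6.27 m.

6.27 m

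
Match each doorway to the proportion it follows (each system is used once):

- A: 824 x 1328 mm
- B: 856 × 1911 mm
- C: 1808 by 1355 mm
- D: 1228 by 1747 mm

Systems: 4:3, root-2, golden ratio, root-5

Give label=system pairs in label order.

A=golden ratio, B=root-5, C=4:3, D=root-2

A = 1328/824 ≈ 1.612 → golden ratio (1.618)
B = 1911/856 ≈ 2.232 → root-5 (2.236)
C = 1808/1355 ≈ 1.334 → 4:3 (1.333)
D = 1747/1228 ≈ 1.423 → root-2 (1.414)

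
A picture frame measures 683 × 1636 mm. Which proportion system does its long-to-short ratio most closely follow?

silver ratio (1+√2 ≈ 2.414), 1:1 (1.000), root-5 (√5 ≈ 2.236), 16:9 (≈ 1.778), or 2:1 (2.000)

Ratio = 1636 / 683 ≈ 2.395.
Distances: silver ratio 2.414 (Δ 0.019); 1:1 1.000 (Δ 1.395); root-5 2.236 (Δ 0.159); 16:9 1.778 (Δ 0.617); 2:1 2.000 (Δ 0.395).

silver ratio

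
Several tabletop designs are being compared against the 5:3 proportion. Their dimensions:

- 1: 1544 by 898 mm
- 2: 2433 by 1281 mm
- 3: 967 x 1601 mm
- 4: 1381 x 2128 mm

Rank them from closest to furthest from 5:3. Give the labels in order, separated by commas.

3, 1, 4, 2

Ratios: 1 = 1544 / 898 ≈ 1.719; 2 = 2433 / 1281 ≈ 1.899; 3 = 1601 / 967 ≈ 1.656; 4 = 2128 / 1381 ≈ 1.541.
|Δ from 1.667|: 1 0.052; 2 0.232; 3 0.011; 4 0.126.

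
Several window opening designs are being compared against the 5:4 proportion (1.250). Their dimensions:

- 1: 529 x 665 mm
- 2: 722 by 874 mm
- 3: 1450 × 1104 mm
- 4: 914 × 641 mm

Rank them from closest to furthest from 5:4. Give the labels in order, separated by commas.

1: 665/529 ≈ 1.257 → |1.257 − 1.250| = 0.007
2: 874/722 ≈ 1.211 → |1.211 − 1.250| = 0.039
3: 1450/1104 ≈ 1.313 → |1.313 − 1.250| = 0.063
4: 914/641 ≈ 1.426 → |1.426 − 1.250| = 0.176

1, 2, 3, 4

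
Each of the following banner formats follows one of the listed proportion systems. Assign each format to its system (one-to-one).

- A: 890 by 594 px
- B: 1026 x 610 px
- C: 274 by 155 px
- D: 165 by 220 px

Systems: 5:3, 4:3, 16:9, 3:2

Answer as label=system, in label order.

Ratios: A ≈ 1.498; B ≈ 1.682; C ≈ 1.768; D ≈ 1.333.
Targets: 5:3 ≈ 1.667; 4:3 ≈ 1.333; 16:9 ≈ 1.778; 3:2 ≈ 1.500.

A=3:2, B=5:3, C=16:9, D=4:3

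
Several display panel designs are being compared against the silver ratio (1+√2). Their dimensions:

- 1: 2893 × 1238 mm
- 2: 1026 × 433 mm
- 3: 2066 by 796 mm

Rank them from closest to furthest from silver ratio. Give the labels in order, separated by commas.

2, 1, 3

1: 2893/1238 ≈ 2.337 → |2.337 − 2.414| = 0.077
2: 1026/433 ≈ 2.370 → |2.370 − 2.414| = 0.044
3: 2066/796 ≈ 2.595 → |2.595 − 2.414| = 0.181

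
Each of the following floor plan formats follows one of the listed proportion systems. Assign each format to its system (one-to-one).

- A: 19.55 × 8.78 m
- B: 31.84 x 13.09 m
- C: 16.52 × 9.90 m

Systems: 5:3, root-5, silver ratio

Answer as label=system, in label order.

A = 19.55/8.78 ≈ 2.227 → root-5 (2.236)
B = 31.84/13.09 ≈ 2.432 → silver ratio (2.414)
C = 16.52/9.90 ≈ 1.669 → 5:3 (1.667)

A=root-5, B=silver ratio, C=5:3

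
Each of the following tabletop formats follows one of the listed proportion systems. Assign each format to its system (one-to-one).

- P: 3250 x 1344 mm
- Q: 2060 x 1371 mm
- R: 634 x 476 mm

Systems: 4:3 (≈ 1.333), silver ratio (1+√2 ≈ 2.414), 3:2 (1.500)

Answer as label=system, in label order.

P=silver ratio, Q=3:2, R=4:3

P = 3250/1344 ≈ 2.418 → silver ratio (2.414)
Q = 2060/1371 ≈ 1.503 → 3:2 (1.500)
R = 634/476 ≈ 1.332 → 4:3 (1.333)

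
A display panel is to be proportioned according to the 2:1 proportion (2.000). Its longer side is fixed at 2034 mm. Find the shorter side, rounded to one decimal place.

1017.0 mm

2:1 = 2.00000.
Shorter side = 2034 ÷ 2.00000 ≈ 1017.000 → 1017.0 mm.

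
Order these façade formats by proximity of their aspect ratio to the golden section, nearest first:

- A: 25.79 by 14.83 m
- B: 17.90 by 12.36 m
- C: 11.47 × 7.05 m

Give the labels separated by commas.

C, A, B

Ratios: A = 25.79 / 14.83 ≈ 1.739; B = 17.90 / 12.36 ≈ 1.448; C = 11.47 / 7.05 ≈ 1.627.
|Δ from 1.618|: A 0.121; B 0.170; C 0.009.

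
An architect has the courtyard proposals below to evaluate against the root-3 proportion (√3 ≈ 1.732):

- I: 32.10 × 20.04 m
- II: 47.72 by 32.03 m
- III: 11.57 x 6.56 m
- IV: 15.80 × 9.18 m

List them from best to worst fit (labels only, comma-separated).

IV, III, I, II

Ratios: I = 32.10 / 20.04 ≈ 1.602; II = 47.72 / 32.03 ≈ 1.490; III = 11.57 / 6.56 ≈ 1.764; IV = 15.80 / 9.18 ≈ 1.721.
|Δ from 1.732|: I 0.130; II 0.242; III 0.032; IV 0.011.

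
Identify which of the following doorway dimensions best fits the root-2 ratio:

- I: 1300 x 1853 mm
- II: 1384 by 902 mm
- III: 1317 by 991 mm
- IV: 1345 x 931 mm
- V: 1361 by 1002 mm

I

Ratios (long/short): I ≈ 1.425; II ≈ 1.534; III ≈ 1.329; IV ≈ 1.445; V ≈ 1.358.
root-2 ≈ 1.414; option I is nearest (Δ 0.011).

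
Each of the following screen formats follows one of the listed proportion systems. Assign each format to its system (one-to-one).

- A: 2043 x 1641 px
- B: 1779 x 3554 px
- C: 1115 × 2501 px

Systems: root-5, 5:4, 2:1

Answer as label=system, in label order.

A = 2043/1641 ≈ 1.245 → 5:4 (1.250)
B = 3554/1779 ≈ 1.998 → 2:1 (2.000)
C = 2501/1115 ≈ 2.243 → root-5 (2.236)

A=5:4, B=2:1, C=root-5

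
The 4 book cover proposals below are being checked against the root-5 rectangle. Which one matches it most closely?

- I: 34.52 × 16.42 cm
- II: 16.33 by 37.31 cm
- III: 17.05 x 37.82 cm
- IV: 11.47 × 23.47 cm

Target root-5 ≈ 2.236.
I: 2.102 (Δ0.134)  II: 2.285 (Δ0.049)  III: 2.218 (Δ0.018)  IV: 2.046 (Δ0.190)

III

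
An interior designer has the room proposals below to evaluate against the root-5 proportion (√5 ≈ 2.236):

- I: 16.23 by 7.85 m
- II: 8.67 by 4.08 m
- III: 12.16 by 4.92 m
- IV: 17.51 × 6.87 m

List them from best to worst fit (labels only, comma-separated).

Ratios: I = 16.23 / 7.85 ≈ 2.068; II = 8.67 / 4.08 ≈ 2.125; III = 12.16 / 4.92 ≈ 2.472; IV = 17.51 / 6.87 ≈ 2.549.
|Δ from 2.236|: I 0.168; II 0.111; III 0.236; IV 0.313.

II, I, III, IV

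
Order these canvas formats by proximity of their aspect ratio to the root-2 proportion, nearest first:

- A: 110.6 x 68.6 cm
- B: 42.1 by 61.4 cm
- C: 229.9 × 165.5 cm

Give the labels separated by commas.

A: 110.6/68.6 ≈ 1.612 → |1.612 − 1.414| = 0.198
B: 61.4/42.1 ≈ 1.458 → |1.458 − 1.414| = 0.044
C: 229.9/165.5 ≈ 1.389 → |1.389 − 1.414| = 0.025

C, B, A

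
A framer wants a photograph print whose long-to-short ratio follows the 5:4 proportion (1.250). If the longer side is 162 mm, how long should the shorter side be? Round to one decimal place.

129.6 mm

5:4 = 1.25000.
Shorter side = 162 ÷ 1.25000 ≈ 129.600 → 129.6 mm.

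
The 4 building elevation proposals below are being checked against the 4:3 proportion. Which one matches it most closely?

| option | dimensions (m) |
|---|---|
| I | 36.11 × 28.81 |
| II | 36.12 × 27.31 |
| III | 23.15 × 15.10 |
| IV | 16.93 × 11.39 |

Target 4:3 ≈ 1.333.
I: 1.253 (Δ0.080)  II: 1.323 (Δ0.010)  III: 1.533 (Δ0.200)  IV: 1.486 (Δ0.153)

II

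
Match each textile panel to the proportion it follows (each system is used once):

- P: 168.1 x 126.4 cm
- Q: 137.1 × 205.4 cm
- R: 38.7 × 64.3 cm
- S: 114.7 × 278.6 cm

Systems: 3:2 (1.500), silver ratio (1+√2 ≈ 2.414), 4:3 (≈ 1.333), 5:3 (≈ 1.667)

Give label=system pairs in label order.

P=4:3, Q=3:2, R=5:3, S=silver ratio

P = 168.1/126.4 ≈ 1.330 → 4:3 (1.333)
Q = 205.4/137.1 ≈ 1.498 → 3:2 (1.500)
R = 64.3/38.7 ≈ 1.661 → 5:3 (1.667)
S = 278.6/114.7 ≈ 2.429 → silver ratio (2.414)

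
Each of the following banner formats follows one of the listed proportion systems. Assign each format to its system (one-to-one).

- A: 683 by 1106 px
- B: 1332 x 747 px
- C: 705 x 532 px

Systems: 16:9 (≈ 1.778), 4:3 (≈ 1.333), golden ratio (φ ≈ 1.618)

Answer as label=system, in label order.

A=golden ratio, B=16:9, C=4:3

Ratios: A ≈ 1.619; B ≈ 1.783; C ≈ 1.325.
Targets: 16:9 ≈ 1.778; 4:3 ≈ 1.333; golden ratio ≈ 1.618.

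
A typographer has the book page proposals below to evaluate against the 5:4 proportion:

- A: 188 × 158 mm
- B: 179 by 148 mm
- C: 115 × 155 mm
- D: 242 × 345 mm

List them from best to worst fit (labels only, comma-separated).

A: 188/158 ≈ 1.190 → |1.190 − 1.250| = 0.060
B: 179/148 ≈ 1.209 → |1.209 − 1.250| = 0.041
C: 155/115 ≈ 1.348 → |1.348 − 1.250| = 0.098
D: 345/242 ≈ 1.426 → |1.426 − 1.250| = 0.176

B, A, C, D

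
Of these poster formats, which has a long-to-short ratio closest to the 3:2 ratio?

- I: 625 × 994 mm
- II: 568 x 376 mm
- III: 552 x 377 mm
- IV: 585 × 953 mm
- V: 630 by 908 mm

II

Target 3:2 ≈ 1.500.
I: 1.590 (Δ0.090)  II: 1.511 (Δ0.011)  III: 1.464 (Δ0.036)  IV: 1.629 (Δ0.129)  V: 1.441 (Δ0.059)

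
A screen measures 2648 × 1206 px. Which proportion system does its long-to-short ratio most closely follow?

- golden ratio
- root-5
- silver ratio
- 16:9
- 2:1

root-5

Ratio = 2648 / 1206 ≈ 2.196.
Distances: golden ratio 1.618 (Δ 0.578); root-5 2.236 (Δ 0.040); silver ratio 2.414 (Δ 0.218); 16:9 1.778 (Δ 0.418); 2:1 2.000 (Δ 0.196).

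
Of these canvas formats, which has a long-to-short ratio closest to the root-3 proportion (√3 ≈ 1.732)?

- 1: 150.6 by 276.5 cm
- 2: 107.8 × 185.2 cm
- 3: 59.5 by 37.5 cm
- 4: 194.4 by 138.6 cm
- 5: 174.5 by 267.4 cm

Target root-3 ≈ 1.732.
1: 1.836 (Δ0.104)  2: 1.718 (Δ0.014)  3: 1.587 (Δ0.145)  4: 1.403 (Δ0.329)  5: 1.532 (Δ0.200)

2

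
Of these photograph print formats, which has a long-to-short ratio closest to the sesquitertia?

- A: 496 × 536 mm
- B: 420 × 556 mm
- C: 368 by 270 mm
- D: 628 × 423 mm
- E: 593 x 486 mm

B

Target 4:3 ≈ 1.333.
A: 1.081 (Δ0.252)  B: 1.324 (Δ0.009)  C: 1.363 (Δ0.030)  D: 1.485 (Δ0.152)  E: 1.220 (Δ0.113)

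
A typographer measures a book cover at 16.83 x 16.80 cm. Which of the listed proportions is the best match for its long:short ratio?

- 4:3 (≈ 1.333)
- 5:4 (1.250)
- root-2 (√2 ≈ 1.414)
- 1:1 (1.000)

Ratio = 16.83 / 16.80 ≈ 1.002.
Distances: 4:3 1.333 (Δ 0.331); 5:4 1.250 (Δ 0.248); root-2 1.414 (Δ 0.412); 1:1 1.000 (Δ 0.002).

1:1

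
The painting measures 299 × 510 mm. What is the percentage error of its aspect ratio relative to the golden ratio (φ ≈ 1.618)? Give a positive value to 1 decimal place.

Ratio = 510 / 299 ≈ 1.7057.
Ideal golden ratio ≈ 1.6180. |1.7057 − 1.6180| / 1.6180 ≈ 5.42% → 5.4%.

5.4%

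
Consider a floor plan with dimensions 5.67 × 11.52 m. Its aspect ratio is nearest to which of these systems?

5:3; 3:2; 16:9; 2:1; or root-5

11.52/5.67 ≈ 2.032. Nearest candidates are 2:1 (2.000, off by 0.032) and root-5 (2.236, off by 0.204).

2:1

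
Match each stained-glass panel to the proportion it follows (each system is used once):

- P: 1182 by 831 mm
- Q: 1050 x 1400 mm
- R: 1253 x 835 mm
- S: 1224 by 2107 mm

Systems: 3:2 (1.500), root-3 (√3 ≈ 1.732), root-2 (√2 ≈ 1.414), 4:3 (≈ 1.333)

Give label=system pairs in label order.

P=root-2, Q=4:3, R=3:2, S=root-3

Ratios: P ≈ 1.422; Q ≈ 1.333; R ≈ 1.501; S ≈ 1.721.
Targets: 3:2 ≈ 1.500; root-3 ≈ 1.732; root-2 ≈ 1.414; 4:3 ≈ 1.333.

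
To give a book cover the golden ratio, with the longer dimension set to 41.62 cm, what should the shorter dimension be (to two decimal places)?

golden ratio ≈ 1.61803.
Shorter side = 41.62 ÷ 1.61803 ≈ 25.7226 → 25.72 cm.

25.72 cm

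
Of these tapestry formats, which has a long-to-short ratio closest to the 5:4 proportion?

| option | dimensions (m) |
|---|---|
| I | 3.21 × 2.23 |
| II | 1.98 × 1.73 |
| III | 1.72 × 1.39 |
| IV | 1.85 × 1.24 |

Ratios (long/short): I ≈ 1.439; II ≈ 1.145; III ≈ 1.237; IV ≈ 1.492.
5:4 ≈ 1.250; option III is nearest (Δ 0.013).

III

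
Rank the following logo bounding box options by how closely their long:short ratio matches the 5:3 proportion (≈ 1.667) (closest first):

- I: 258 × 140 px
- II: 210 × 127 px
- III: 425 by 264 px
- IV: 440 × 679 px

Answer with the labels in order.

Ratios: I = 258 / 140 ≈ 1.843; II = 210 / 127 ≈ 1.654; III = 425 / 264 ≈ 1.610; IV = 679 / 440 ≈ 1.543.
|Δ from 1.667|: I 0.176; II 0.013; III 0.057; IV 0.124.

II, III, IV, I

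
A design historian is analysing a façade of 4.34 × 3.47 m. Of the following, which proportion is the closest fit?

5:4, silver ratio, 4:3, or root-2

5:4

4.34/3.47 ≈ 1.251. Nearest candidates are 5:4 (1.250, off by 0.001) and 4:3 (1.333, off by 0.082).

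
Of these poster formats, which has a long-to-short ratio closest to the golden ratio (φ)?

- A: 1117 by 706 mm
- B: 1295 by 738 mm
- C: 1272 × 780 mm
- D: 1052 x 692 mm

C

Ratios (long/short): A ≈ 1.582; B ≈ 1.755; C ≈ 1.631; D ≈ 1.520.
golden ratio ≈ 1.618; option C is nearest (Δ 0.013).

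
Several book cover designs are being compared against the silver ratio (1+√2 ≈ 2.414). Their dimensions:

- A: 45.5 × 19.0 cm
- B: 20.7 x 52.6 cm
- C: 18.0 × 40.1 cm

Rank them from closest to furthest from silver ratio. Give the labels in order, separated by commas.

A, B, C

A: 45.5/19.0 ≈ 2.395 → |2.395 − 2.414| = 0.019
B: 52.6/20.7 ≈ 2.541 → |2.541 − 2.414| = 0.127
C: 40.1/18.0 ≈ 2.228 → |2.228 − 2.414| = 0.186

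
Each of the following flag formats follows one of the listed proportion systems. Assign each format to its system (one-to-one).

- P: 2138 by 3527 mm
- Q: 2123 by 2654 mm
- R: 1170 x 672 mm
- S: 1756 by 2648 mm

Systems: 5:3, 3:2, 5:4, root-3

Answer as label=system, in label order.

P=5:3, Q=5:4, R=root-3, S=3:2

P = 3527/2138 ≈ 1.650 → 5:3 (1.667)
Q = 2654/2123 ≈ 1.250 → 5:4 (1.250)
R = 1170/672 ≈ 1.741 → root-3 (1.732)
S = 2648/1756 ≈ 1.508 → 3:2 (1.500)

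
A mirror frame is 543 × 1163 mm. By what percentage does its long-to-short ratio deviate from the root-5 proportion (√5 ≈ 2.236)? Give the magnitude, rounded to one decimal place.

4.2%

Ratio = 1163 / 543 ≈ 2.1418.
Ideal root-5 ≈ 2.2361. |2.1418 − 2.2361| / 2.2361 ≈ 4.22% → 4.2%.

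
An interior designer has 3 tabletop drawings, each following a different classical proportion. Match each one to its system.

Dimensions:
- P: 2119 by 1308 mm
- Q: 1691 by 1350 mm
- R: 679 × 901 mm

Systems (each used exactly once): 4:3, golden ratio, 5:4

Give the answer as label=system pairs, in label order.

Ratios: P ≈ 1.620; Q ≈ 1.253; R ≈ 1.327.
Targets: 4:3 ≈ 1.333; golden ratio ≈ 1.618; 5:4 ≈ 1.250.

P=golden ratio, Q=5:4, R=4:3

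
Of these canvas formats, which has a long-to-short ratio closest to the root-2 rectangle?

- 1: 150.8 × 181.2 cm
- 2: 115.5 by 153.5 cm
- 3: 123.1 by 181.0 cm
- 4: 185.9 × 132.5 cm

Target root-2 ≈ 1.414.
1: 1.202 (Δ0.212)  2: 1.329 (Δ0.085)  3: 1.470 (Δ0.056)  4: 1.403 (Δ0.011)

4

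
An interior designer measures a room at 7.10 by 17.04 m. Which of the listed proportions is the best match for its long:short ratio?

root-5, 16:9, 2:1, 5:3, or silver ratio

silver ratio

Ratio = 17.04 / 7.10 ≈ 2.400.
Distances: root-5 2.236 (Δ 0.164); 16:9 1.778 (Δ 0.622); 2:1 2.000 (Δ 0.400); 5:3 1.667 (Δ 0.733); silver ratio 2.414 (Δ 0.014).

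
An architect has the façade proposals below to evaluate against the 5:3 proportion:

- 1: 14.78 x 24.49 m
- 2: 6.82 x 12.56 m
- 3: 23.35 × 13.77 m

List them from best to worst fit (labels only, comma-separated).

Ratios: 1 = 24.49 / 14.78 ≈ 1.657; 2 = 12.56 / 6.82 ≈ 1.842; 3 = 23.35 / 13.77 ≈ 1.696.
|Δ from 1.667|: 1 0.010; 2 0.175; 3 0.029.

1, 3, 2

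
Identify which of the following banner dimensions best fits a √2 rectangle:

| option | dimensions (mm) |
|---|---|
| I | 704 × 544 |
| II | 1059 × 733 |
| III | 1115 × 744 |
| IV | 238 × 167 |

Target root-2 ≈ 1.414.
I: 1.294 (Δ0.120)  II: 1.445 (Δ0.031)  III: 1.499 (Δ0.085)  IV: 1.425 (Δ0.011)

IV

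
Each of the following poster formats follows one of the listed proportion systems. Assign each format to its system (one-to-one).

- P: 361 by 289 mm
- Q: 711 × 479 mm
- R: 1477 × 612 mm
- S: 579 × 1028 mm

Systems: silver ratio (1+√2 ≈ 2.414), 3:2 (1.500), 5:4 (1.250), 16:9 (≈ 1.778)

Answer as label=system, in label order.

P = 361/289 ≈ 1.249 → 5:4 (1.250)
Q = 711/479 ≈ 1.484 → 3:2 (1.500)
R = 1477/612 ≈ 2.413 → silver ratio (2.414)
S = 1028/579 ≈ 1.775 → 16:9 (1.778)

P=5:4, Q=3:2, R=silver ratio, S=16:9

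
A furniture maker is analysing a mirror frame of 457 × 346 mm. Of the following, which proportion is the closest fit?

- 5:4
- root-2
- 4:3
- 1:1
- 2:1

Ratio = 457 / 346 ≈ 1.321.
Distances: 5:4 1.250 (Δ 0.071); root-2 1.414 (Δ 0.093); 4:3 1.333 (Δ 0.012); 1:1 1.000 (Δ 0.321); 2:1 2.000 (Δ 0.679).

4:3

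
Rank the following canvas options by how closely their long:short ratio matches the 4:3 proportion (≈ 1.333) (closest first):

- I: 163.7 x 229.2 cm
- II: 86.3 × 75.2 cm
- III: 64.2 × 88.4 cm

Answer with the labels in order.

I: 229.2/163.7 ≈ 1.400 → |1.400 − 1.333| = 0.067
II: 86.3/75.2 ≈ 1.148 → |1.148 − 1.333| = 0.185
III: 88.4/64.2 ≈ 1.377 → |1.377 − 1.333| = 0.044

III, I, II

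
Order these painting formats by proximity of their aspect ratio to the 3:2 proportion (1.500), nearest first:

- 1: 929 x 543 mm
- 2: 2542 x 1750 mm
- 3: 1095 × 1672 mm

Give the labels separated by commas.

1: 929/543 ≈ 1.711 → |1.711 − 1.500| = 0.211
2: 2542/1750 ≈ 1.453 → |1.453 − 1.500| = 0.047
3: 1672/1095 ≈ 1.527 → |1.527 − 1.500| = 0.027

3, 2, 1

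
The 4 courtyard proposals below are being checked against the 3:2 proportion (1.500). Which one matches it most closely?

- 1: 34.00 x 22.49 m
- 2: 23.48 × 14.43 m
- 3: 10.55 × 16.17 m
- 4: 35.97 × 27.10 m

Target 3:2 ≈ 1.500.
1: 1.512 (Δ0.012)  2: 1.627 (Δ0.127)  3: 1.533 (Δ0.033)  4: 1.327 (Δ0.173)

1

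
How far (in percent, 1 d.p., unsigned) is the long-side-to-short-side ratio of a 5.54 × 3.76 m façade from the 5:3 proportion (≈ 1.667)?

Ratio = 5.54 / 3.76 ≈ 1.4734.
Ideal 5:3 ≈ 1.6667. |1.4734 − 1.6667| / 1.6667 ≈ 11.60% → 11.6%.

11.6%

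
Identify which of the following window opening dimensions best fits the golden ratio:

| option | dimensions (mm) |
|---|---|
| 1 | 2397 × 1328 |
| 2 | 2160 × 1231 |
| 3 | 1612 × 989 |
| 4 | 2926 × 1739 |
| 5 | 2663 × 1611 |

Target golden ratio ≈ 1.618.
1: 1.805 (Δ0.187)  2: 1.755 (Δ0.137)  3: 1.630 (Δ0.012)  4: 1.683 (Δ0.065)  5: 1.653 (Δ0.035)

3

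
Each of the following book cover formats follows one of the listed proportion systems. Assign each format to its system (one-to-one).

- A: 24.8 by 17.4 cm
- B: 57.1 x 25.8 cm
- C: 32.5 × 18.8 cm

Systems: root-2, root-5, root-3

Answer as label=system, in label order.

A = 24.8/17.4 ≈ 1.425 → root-2 (1.414)
B = 57.1/25.8 ≈ 2.213 → root-5 (2.236)
C = 32.5/18.8 ≈ 1.729 → root-3 (1.732)

A=root-2, B=root-5, C=root-3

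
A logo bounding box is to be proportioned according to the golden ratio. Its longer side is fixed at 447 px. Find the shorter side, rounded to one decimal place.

276.3 px

golden ratio ≈ 1.61803.
Shorter side = 447 ÷ 1.61803 ≈ 276.262 → 276.3 px.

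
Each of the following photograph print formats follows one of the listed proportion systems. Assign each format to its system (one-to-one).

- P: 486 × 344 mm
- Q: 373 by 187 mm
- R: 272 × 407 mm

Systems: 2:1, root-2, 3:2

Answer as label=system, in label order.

Ratios: P ≈ 1.413; Q ≈ 1.995; R ≈ 1.496.
Targets: 2:1 ≈ 2.000; root-2 ≈ 1.414; 3:2 ≈ 1.500.

P=root-2, Q=2:1, R=3:2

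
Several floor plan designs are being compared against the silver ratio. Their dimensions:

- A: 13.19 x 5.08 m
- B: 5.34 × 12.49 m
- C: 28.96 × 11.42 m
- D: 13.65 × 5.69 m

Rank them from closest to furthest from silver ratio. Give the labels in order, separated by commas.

D, B, C, A

Ratios: A = 13.19 / 5.08 ≈ 2.596; B = 12.49 / 5.34 ≈ 2.339; C = 28.96 / 11.42 ≈ 2.536; D = 13.65 / 5.69 ≈ 2.399.
|Δ from 2.414|: A 0.182; B 0.075; C 0.122; D 0.015.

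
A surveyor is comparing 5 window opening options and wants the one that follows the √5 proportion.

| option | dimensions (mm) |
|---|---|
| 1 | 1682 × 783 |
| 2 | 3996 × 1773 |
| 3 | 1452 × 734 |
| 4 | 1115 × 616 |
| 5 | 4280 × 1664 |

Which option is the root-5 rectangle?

Ratios (long/short): 1 ≈ 2.148; 2 ≈ 2.254; 3 ≈ 1.978; 4 ≈ 1.810; 5 ≈ 2.572.
root-5 ≈ 2.236; option 2 is nearest (Δ 0.018).

2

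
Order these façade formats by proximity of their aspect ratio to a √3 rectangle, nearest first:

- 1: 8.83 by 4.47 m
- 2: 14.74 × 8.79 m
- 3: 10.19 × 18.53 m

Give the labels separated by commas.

2, 3, 1

Ratios: 1 = 8.83 / 4.47 ≈ 1.975; 2 = 14.74 / 8.79 ≈ 1.677; 3 = 18.53 / 10.19 ≈ 1.818.
|Δ from 1.732|: 1 0.243; 2 0.055; 3 0.086.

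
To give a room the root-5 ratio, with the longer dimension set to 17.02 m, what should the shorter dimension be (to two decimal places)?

root-5 ≈ 2.23607.
Shorter side = 17.02 ÷ 2.23607 ≈ 7.6116 → 7.61 m.

7.61 m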